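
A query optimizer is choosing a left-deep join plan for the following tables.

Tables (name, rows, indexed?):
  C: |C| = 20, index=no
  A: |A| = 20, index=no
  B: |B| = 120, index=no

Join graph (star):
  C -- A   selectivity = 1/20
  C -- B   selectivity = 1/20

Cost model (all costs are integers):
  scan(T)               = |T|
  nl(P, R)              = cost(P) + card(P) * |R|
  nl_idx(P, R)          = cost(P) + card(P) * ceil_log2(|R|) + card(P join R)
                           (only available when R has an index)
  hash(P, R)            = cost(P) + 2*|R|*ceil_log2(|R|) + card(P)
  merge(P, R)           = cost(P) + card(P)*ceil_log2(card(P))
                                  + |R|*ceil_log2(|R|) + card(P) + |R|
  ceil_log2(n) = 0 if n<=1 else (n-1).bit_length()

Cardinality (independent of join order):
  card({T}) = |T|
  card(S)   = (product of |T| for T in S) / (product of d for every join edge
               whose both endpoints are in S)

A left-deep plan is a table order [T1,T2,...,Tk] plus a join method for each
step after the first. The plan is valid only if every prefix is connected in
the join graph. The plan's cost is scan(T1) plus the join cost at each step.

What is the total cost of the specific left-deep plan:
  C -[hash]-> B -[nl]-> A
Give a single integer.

step 1: scan C: cost=20, card=20
step 2: join B via hash
    card(P join B) = 20*120/(20) = 120
    cost = 20 + 2*120*7 + 20 = 1720
step 3: join A via nl
    card(P join A) = 120*20/(20) = 120
    cost = 1720 + 120*20 = 4120

4120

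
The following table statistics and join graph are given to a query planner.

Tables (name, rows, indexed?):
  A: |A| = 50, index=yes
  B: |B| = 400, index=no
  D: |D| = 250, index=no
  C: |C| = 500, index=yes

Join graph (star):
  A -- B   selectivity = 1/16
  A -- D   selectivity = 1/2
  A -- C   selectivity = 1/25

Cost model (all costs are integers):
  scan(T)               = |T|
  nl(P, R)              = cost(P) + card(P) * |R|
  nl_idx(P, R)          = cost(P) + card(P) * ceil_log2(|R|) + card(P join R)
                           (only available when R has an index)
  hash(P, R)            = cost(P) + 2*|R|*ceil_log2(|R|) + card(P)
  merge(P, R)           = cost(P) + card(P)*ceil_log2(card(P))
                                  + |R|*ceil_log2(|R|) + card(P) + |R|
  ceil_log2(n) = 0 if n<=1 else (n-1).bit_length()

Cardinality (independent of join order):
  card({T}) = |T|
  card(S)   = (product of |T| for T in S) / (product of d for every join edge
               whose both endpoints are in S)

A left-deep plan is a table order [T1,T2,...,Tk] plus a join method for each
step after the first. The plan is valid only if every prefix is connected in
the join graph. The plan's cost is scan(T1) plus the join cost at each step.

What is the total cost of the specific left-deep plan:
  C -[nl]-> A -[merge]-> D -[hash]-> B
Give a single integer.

step 1: scan C: cost=500, card=500
step 2: join A via nl
    card(P join A) = 500*50/(25) = 1000
    cost = 500 + 500*50 = 25500
step 3: join D via merge
    card(P join D) = 1000*250/(2) = 125000
    cost = 25500 + 1000*10 + 250*8 + 1000 + 250 = 38750
step 4: join B via hash
    card(P join B) = 125000*400/(16) = 3125000
    cost = 38750 + 2*400*9 + 125000 = 170950

170950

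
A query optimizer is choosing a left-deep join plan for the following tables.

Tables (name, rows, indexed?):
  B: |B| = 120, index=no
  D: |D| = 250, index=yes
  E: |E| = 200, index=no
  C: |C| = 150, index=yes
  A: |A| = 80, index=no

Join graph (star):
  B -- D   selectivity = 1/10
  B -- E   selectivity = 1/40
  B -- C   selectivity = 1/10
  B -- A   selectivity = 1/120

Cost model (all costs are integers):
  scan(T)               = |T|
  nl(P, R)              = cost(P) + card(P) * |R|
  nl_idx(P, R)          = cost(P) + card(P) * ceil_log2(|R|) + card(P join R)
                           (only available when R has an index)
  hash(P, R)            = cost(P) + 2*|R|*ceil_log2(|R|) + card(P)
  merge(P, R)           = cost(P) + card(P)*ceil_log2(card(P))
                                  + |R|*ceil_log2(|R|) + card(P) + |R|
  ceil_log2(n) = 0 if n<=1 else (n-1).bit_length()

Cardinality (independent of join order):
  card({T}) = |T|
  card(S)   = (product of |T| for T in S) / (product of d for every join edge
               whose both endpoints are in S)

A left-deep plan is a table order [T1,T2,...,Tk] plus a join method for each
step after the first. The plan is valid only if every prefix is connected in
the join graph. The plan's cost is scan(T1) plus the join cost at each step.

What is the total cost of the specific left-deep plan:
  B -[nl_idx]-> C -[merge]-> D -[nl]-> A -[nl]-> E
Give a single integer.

step 1: scan B: cost=120, card=120
step 2: join C via nl_idx
    card(P join C) = 120*150/(10) = 1800
    cost = 120 + 120*8 + 1800 = 2880
step 3: join D via merge
    card(P join D) = 1800*250/(10) = 45000
    cost = 2880 + 1800*11 + 250*8 + 1800 + 250 = 26730
step 4: join A via nl
    card(P join A) = 45000*80/(120) = 30000
    cost = 26730 + 45000*80 = 3626730
step 5: join E via nl
    card(P join E) = 30000*200/(40) = 150000
    cost = 3626730 + 30000*200 = 9626730

9626730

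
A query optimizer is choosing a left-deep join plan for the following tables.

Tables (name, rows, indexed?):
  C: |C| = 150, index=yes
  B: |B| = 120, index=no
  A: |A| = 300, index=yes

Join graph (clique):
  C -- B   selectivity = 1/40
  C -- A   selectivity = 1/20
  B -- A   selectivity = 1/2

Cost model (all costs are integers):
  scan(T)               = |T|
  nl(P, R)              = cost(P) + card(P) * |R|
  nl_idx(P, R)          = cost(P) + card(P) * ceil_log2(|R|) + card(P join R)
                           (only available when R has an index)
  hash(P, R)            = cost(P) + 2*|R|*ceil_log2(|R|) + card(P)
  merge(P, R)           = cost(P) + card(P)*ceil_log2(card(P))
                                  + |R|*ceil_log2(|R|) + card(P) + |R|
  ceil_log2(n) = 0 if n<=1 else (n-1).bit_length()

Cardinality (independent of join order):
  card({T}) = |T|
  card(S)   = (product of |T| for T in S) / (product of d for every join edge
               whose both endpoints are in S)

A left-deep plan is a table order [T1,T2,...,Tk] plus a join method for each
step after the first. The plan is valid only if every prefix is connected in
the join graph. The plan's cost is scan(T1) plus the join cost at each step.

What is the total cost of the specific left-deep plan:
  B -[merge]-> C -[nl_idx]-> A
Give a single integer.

9855

step 1: scan B: cost=120, card=120
step 2: join C via merge
    card(P join C) = 120*150/(40) = 450
    cost = 120 + 120*7 + 150*8 + 120 + 150 = 2430
step 3: join A via nl_idx
    card(P join A) = 450*300/(20*2) = 3375
    cost = 2430 + 450*9 + 3375 = 9855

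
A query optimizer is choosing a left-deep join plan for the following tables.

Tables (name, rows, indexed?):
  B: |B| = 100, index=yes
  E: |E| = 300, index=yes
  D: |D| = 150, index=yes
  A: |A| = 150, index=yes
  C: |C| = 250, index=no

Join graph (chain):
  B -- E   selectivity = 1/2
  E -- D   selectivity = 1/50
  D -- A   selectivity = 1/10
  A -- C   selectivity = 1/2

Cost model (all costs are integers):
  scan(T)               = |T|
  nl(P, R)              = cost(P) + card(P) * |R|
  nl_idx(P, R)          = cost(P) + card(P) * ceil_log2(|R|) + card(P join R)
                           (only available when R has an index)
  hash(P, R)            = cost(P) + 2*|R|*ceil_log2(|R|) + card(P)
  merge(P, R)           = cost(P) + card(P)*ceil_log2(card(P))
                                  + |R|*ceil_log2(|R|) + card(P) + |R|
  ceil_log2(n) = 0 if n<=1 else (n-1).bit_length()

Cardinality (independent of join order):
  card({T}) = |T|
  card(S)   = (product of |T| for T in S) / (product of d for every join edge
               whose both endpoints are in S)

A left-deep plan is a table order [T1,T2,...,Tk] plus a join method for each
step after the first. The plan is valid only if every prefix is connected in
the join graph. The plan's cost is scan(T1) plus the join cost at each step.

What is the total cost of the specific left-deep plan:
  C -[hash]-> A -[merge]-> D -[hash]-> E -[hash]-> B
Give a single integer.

2279800

step 1: scan C: cost=250, card=250
step 2: join A via hash
    card(P join A) = 250*150/(2) = 18750
    cost = 250 + 2*150*8 + 250 = 2900
step 3: join D via merge
    card(P join D) = 18750*150/(10) = 281250
    cost = 2900 + 18750*15 + 150*8 + 18750 + 150 = 304250
step 4: join E via hash
    card(P join E) = 281250*300/(50) = 1687500
    cost = 304250 + 2*300*9 + 281250 = 590900
step 5: join B via hash
    card(P join B) = 1687500*100/(2) = 84375000
    cost = 590900 + 2*100*7 + 1687500 = 2279800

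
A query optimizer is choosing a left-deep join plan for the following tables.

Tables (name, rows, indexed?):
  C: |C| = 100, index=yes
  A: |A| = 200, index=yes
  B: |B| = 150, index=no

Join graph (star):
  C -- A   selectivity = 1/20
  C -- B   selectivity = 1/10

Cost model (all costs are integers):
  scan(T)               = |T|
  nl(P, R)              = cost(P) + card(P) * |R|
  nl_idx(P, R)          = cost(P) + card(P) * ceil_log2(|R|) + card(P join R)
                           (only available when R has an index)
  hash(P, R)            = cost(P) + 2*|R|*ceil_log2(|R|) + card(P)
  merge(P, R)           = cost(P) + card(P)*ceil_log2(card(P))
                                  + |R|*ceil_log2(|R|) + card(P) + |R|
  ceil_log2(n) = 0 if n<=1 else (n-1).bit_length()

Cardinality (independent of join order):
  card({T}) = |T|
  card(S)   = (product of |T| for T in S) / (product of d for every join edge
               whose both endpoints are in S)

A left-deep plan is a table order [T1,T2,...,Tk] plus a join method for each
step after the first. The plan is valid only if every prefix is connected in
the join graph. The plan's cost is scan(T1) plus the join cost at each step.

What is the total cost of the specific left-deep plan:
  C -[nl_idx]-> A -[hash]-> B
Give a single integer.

5300

step 1: scan C: cost=100, card=100
step 2: join A via nl_idx
    card(P join A) = 100*200/(20) = 1000
    cost = 100 + 100*8 + 1000 = 1900
step 3: join B via hash
    card(P join B) = 1000*150/(10) = 15000
    cost = 1900 + 2*150*8 + 1000 = 5300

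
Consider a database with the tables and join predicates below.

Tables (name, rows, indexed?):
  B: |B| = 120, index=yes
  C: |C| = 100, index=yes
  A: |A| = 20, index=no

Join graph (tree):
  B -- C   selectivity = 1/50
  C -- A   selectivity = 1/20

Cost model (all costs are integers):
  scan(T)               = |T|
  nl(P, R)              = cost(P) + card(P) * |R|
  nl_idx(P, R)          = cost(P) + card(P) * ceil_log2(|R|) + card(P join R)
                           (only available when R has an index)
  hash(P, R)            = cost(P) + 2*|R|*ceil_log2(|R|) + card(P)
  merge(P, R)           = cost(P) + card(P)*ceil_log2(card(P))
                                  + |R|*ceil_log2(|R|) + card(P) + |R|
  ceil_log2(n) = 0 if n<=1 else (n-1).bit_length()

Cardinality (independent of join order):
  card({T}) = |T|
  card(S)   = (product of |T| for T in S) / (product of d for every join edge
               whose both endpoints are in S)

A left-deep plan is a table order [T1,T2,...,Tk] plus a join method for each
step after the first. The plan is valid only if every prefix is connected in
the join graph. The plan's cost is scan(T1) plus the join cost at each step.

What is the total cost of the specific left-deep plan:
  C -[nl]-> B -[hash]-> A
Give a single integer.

step 1: scan C: cost=100, card=100
step 2: join B via nl
    card(P join B) = 100*120/(50) = 240
    cost = 100 + 100*120 = 12100
step 3: join A via hash
    card(P join A) = 240*20/(20) = 240
    cost = 12100 + 2*20*5 + 240 = 12540

12540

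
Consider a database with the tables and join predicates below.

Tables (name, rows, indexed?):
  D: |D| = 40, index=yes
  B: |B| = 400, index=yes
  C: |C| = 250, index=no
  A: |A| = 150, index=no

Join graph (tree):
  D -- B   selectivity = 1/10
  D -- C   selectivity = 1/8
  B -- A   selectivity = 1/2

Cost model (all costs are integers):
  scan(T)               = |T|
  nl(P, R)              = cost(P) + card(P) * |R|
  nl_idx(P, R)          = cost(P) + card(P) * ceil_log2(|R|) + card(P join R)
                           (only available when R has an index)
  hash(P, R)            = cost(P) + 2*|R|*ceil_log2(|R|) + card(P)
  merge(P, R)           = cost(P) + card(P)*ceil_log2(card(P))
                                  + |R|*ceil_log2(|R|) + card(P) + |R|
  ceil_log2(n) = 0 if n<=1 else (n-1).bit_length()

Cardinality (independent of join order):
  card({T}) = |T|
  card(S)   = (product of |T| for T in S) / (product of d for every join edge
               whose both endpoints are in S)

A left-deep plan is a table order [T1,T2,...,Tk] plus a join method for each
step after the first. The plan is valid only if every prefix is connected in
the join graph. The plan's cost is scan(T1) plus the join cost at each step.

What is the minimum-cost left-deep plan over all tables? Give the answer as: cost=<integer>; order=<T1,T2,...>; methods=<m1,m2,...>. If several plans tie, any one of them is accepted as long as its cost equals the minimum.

cost=59280; order=B,D,C,A; methods=hash,hash,hash

Selinger DP (subsets sized 1..n):
  {D}: scan cost=40, card=40
  {B}: scan cost=400, card=400
  {C}: scan cost=250, card=250
  {A}: scan cost=150, card=150
  {BD}: card=1600; try (D,hash)→1280, (B,nl_idx)→2000, (B,merge)→4320, (D,nl_idx)→4400, (D,merge)→4680, (B,hash)→7280 …(+2); best=1280 via (D,hash)
  {CD}: card=1250; try (D,hash)→980, (C,merge)→2570, (D,merge)→2780, (D,nl_idx)→3000, (C,hash)→4080, (C,nl)→10040 …(+1); best=980 via (D,hash)
  {AB}: card=30000; try (A,hash)→3200, (B,merge)→5500, (A,merge)→5750, (B,hash)→7500, (B,nl_idx)→31500, (B,nl)→60150 …(+1); best=3200 via (A,hash)
  {BCD}: card=50000; try (C,hash)→6880, (B,hash)→9430, (B,merge)→19980, (C,merge)→22730, (B,nl_idx)→62230, (C,nl)→401280 …(+1); best=6880 via (C,hash)
  {ABD}: card=120000; try (A,hash)→5280, (A,merge)→21830, (D,hash)→33680, (A,nl)→241280, (D,nl_idx)→303200, (D,merge)→483480 …(+1); best=5280 via (A,hash)
  {ABCD}: card=3750000; try (A,hash)→59280, (C,hash)→129280, (A,merge)→858230, (C,merge)→2167530, (A,nl)→7506880, (C,nl)→30005280; best=59280 via (A,hash)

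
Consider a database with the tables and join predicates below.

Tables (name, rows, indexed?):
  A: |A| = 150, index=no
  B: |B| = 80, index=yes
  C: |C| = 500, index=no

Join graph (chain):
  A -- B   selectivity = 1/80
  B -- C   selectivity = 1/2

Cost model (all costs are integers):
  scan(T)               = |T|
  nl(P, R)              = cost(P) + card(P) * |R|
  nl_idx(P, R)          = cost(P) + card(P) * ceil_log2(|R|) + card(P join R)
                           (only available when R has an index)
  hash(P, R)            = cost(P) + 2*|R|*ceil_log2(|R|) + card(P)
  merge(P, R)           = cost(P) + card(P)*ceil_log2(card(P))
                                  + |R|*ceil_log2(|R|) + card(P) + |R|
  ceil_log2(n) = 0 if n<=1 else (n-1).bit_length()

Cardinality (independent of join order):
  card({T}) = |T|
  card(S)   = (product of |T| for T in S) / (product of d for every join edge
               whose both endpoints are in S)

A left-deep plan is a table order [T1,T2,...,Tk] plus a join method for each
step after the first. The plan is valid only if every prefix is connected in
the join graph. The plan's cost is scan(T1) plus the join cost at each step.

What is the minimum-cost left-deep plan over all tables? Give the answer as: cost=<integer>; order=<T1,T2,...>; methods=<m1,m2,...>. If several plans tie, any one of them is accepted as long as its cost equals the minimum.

cost=7700; order=A,B,C; methods=nl_idx,merge

Selinger DP (subsets sized 1..n):
  {A}: scan cost=150, card=150
  {B}: scan cost=80, card=80
  {C}: scan cost=500, card=500
  {AB}: card=150; try (B,nl_idx)→1350, (B,hash)→1420, (A,merge)→2070, (B,merge)→2140, (A,hash)→2560, (A,nl)→12080 …(+1); best=1350 via (B,nl_idx)
  {BC}: card=20000; try (B,hash)→2120, (C,merge)→5720, (B,merge)→6140, (C,hash)→9160, (B,nl_idx)→24000, (C,nl)→40080 …(+1); best=2120 via (B,hash)
  {ABC}: card=37500; try (C,merge)→7700, (C,hash)→10500, (A,hash)→24520, (C,nl)→76350, (A,merge)→323470, (A,nl)→3002120; best=7700 via (C,merge)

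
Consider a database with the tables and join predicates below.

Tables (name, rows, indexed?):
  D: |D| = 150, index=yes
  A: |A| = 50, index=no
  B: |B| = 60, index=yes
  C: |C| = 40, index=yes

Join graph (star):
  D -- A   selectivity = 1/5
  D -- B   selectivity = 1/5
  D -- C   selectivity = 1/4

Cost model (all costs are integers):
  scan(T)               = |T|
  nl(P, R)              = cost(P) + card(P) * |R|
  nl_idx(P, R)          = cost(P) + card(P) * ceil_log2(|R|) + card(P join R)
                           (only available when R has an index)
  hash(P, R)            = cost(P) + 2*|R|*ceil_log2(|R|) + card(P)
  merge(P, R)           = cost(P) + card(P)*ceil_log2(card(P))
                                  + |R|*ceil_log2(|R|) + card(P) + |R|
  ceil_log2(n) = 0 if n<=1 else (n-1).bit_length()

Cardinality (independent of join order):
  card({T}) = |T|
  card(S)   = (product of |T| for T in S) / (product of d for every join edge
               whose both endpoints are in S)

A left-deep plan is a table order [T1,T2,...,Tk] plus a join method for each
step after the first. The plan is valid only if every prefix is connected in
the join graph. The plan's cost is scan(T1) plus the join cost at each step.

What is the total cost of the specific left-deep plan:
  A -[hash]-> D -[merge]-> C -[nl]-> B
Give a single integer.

920780

step 1: scan A: cost=50, card=50
step 2: join D via hash
    card(P join D) = 50*150/(5) = 1500
    cost = 50 + 2*150*8 + 50 = 2500
step 3: join C via merge
    card(P join C) = 1500*40/(4) = 15000
    cost = 2500 + 1500*11 + 40*6 + 1500 + 40 = 20780
step 4: join B via nl
    card(P join B) = 15000*60/(5) = 180000
    cost = 20780 + 15000*60 = 920780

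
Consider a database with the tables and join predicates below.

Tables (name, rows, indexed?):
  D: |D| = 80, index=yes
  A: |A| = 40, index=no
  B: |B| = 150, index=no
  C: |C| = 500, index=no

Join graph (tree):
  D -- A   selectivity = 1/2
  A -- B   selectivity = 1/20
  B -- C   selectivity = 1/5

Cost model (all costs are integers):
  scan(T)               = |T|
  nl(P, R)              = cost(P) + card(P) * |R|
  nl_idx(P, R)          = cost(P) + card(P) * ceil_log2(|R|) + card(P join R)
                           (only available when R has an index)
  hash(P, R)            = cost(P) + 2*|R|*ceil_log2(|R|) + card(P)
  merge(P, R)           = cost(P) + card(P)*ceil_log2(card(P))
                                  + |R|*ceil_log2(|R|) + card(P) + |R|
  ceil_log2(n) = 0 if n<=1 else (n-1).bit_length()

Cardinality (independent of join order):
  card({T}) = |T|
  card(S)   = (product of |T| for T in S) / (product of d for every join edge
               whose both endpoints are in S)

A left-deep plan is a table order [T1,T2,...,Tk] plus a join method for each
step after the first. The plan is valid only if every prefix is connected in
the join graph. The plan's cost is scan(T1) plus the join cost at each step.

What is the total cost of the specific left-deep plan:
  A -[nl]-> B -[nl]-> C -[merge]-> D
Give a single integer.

step 1: scan A: cost=40, card=40
step 2: join B via nl
    card(P join B) = 40*150/(20) = 300
    cost = 40 + 40*150 = 6040
step 3: join C via nl
    card(P join C) = 300*500/(5) = 30000
    cost = 6040 + 300*500 = 156040
step 4: join D via merge
    card(P join D) = 30000*80/(2) = 1200000
    cost = 156040 + 30000*15 + 80*7 + 30000 + 80 = 636680

636680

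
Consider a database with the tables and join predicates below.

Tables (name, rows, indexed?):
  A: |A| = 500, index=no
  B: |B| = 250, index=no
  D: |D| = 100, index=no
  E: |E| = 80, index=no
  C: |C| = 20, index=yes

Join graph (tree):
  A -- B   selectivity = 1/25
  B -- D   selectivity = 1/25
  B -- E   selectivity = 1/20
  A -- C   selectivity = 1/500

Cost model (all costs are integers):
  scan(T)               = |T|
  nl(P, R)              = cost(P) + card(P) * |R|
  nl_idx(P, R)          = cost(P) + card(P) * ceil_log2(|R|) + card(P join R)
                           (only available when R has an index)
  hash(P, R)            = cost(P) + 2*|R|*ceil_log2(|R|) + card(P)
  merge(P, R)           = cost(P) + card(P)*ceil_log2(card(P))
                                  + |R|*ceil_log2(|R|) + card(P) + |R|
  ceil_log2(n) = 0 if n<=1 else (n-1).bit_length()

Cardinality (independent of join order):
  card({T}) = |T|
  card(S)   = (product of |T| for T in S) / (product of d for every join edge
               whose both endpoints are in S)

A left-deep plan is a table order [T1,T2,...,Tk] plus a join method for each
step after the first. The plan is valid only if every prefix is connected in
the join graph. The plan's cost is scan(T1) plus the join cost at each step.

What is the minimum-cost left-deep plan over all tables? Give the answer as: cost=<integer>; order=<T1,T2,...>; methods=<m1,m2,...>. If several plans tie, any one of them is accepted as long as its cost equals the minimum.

Selinger DP (subsets sized 1..n):
  {A}: scan cost=500, card=500
  {B}: scan cost=250, card=250
  {D}: scan cost=100, card=100
  {E}: scan cost=80, card=80
  {C}: scan cost=20, card=20
  {AB}: card=5000; try (B,hash)→5000, (A,merge)→7500, (B,merge)→7750, (A,hash)→9500, (A,nl)→125250, (B,nl)→125500; best=5000 via (B,hash)
  {AC}: card=20; try (C,hash)→1200, (C,nl_idx)→3020, (A,merge)→5140, (C,merge)→5620, (A,hash)→9040, (A,nl)→10020 …(+1); best=1200 via (C,hash)
  {BD}: card=1000; try (D,hash)→1900, (B,merge)→3150, (D,merge)→3300, (B,hash)→4200, (B,nl)→25100, (D,nl)→25250; best=1900 via (D,hash)
  {BE}: card=1000; try (E,hash)→1620, (B,merge)→2970, (E,merge)→3140, (B,hash)→4160, (B,nl)→20080, (E,nl)→20250; best=1620 via (E,hash)
  {ABD}: card=20000; try (D,hash)→11400, (A,hash)→11900, (A,merge)→17900, (D,merge)→75800, (A,nl)→501900, (D,nl)→505000; best=11400 via (D,hash)
  {ABE}: card=20000; try (E,hash)→11120, (A,hash)→11620, (A,merge)→17620, (E,merge)→75640, (E,nl)→405000, (A,nl)→501620; best=11120 via (E,hash)
  {ABC}: card=200; try (B,merge)→3570, (B,hash)→5220, (B,nl)→6200, (C,hash)→10200, (C,nl_idx)→30200, (C,merge)→75120 …(+1); best=3570 via (B,merge)
  {BDE}: card=4000; try (E,hash)→4020, (D,hash)→4020, (D,merge)→13420, (E,merge)→13540, (E,nl)→81900, (D,nl)→101620; best=4020 via (E,hash)
  {ABDE}: card=80000; try (A,hash)→17020, (E,hash)→32520, (D,hash)→32520, (A,merge)→61020, (D,merge)→331920, (E,merge)→332040 …(+3); best=17020 via (A,hash)
  {ABCD}: card=800; try (D,hash)→5170, (D,merge)→6170, (D,nl)→23570, (C,hash)→31600, (C,nl_idx)→112200, (C,merge)→331520 …(+1); best=5170 via (D,hash)
  {ABCE}: card=800; try (E,hash)→4890, (E,merge)→6010, (E,nl)→19570, (C,hash)→31320, (C,nl_idx)→111920, (C,merge)→331240 …(+1); best=4890 via (E,hash)
  {ABCDE}: card=3200; try (E,hash)→7090, (D,hash)→7090, (D,merge)→14490, (E,merge)→14610, (E,nl)→69170, (D,nl)→84890 …(+4); best=7090 via (E,hash)

cost=7090; order=A,C,B,D,E; methods=hash,merge,hash,hash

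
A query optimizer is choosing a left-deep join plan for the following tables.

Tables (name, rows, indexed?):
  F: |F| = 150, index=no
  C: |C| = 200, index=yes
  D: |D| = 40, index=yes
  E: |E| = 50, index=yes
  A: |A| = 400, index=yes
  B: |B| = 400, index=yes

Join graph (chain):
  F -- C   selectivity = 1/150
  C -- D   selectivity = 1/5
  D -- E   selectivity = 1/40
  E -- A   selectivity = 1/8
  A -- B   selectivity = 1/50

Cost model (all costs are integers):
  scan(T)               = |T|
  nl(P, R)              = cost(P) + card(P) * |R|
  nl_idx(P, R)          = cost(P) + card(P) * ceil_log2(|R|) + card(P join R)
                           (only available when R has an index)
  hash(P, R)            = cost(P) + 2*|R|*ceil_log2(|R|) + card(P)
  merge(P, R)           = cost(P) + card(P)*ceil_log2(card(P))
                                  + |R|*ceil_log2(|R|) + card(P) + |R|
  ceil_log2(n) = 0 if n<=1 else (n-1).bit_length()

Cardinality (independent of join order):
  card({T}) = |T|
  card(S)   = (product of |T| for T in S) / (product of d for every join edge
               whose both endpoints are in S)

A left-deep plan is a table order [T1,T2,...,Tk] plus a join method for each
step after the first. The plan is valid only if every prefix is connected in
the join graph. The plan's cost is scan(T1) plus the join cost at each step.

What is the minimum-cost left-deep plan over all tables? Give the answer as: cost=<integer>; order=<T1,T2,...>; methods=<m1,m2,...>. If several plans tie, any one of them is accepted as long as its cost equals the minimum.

Selinger DP (subsets sized 1..n):
  {F}: scan cost=150, card=150
  {C}: scan cost=200, card=200
  {D}: scan cost=40, card=40
  {E}: scan cost=50, card=50
  {A}: scan cost=400, card=400
  {B}: scan cost=400, card=400
  {CF}: card=200; try (C,nl_idx)→1550, (F,hash)→2800, (C,merge)→3300, (F,merge)→3350, (C,hash)→3500, (C,nl)→30150 …(+1); best=1550 via (C,nl_idx)
  {CD}: card=1600; try (D,hash)→880, (C,nl_idx)→1960, (C,merge)→2120, (D,merge)→2280, (D,nl_idx)→3000, (C,hash)→3280 …(+2); best=880 via (D,hash)
  {DE}: card=50; try (E,nl_idx)→330, (D,nl_idx)→400, (D,hash)→580, (E,merge)→670, (E,hash)→680, (D,merge)→680 …(+2); best=330 via (E,nl_idx)
  {AE}: card=2500; try (E,hash)→1400, (A,nl_idx)→3000, (A,merge)→4400, (E,merge)→4750, (E,nl_idx)→5300, (A,hash)→7300 …(+2); best=1400 via (E,hash)
  {AB}: card=3200; try (B,nl_idx)→7200, (A,nl_idx)→7200, (B,hash)→8000, (A,hash)→8000, (B,merge)→8400, (A,merge)→8400 …(+2); best=7200 via (B,nl_idx)
  {CDF}: card=1600; try (D,hash)→2230, (D,merge)→3630, (D,nl_idx)→4350, (F,hash)→4880, (D,nl)→9550, (F,merge)→21430 …(+1); best=2230 via (D,hash)
  {CDE}: card=2000; try (C,merge)→2480, (C,nl_idx)→2730, (E,hash)→3080, (C,hash)→3580, (C,nl)→10330, (E,nl_idx)→12480 …(+2); best=2480 via (C,merge)
  {ADE}: card=2500; try (A,nl_idx)→3280, (D,hash)→4380, (A,merge)→4680, (A,hash)→7580, (D,nl_idx)→18900, (A,nl)→20330 …(+2); best=3280 via (A,nl_idx)
  {ABE}: card=20000; try (E,hash)→11000, (B,hash)→11100, (B,merge)→37900, (B,nl_idx)→43900, (E,nl_idx)→46400, (E,merge)→49150 …(+2); best=11000 via (E,hash)
  {CDEF}: card=2000; try (E,hash)→4430, (F,hash)→6880, (E,nl_idx)→13830, (E,merge)→21780, (F,merge)→27830, (E,nl)→82230 …(+1); best=4430 via (E,hash)
  {ACDE}: card=100000; try (C,hash)→8980, (A,hash)→11680, (A,merge)→30480, (C,merge)→37580, (A,nl_idx)→120480, (C,nl_idx)→123280 …(+2); best=8980 via (C,hash)
  {ABDE}: card=20000; try (B,hash)→12980, (D,hash)→31480, (B,merge)→39780, (B,nl_idx)→45780, (D,nl_idx)→151000, (D,merge)→331280 …(+2); best=12980 via (B,hash)
  {ACDEF}: card=100000; try (A,hash)→13630, (A,merge)→32430, (F,hash)→111380, (A,nl_idx)→122430, (A,nl)→804430, (F,merge)→1810330 …(+1); best=13630 via (A,hash)
  {ABCDE}: card=800000; try (C,hash)→36180, (B,hash)→116180, (C,merge)→334780, (C,nl_idx)→972980, (B,nl_idx)→1708980, (B,merge)→1812980 …(+2); best=36180 via (C,hash)
  {ABCDEF}: card=800000; try (B,hash)→120830, (F,hash)→838580, (B,nl_idx)→1713630, (B,merge)→1817630, (F,merge)→16837530, (B,nl)→40013630 …(+1); best=120830 via (B,hash)

cost=120830; order=F,C,D,E,A,B; methods=nl_idx,hash,hash,hash,hash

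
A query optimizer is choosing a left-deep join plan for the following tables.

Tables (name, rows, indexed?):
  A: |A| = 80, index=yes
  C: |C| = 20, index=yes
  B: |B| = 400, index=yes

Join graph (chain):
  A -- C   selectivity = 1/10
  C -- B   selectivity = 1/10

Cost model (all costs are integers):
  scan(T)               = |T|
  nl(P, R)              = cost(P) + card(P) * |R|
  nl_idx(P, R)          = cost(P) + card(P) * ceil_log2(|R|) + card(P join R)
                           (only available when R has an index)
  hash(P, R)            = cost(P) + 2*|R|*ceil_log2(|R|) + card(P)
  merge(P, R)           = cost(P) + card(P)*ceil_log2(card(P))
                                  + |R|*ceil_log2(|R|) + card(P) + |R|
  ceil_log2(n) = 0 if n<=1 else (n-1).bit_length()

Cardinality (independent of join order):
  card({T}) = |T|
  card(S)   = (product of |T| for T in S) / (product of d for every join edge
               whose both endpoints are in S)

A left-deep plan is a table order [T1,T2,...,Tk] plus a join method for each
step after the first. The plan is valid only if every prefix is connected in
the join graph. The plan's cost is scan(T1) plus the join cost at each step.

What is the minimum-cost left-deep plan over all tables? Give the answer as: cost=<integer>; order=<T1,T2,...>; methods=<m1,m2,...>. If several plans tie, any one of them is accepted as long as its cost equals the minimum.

Selinger DP (subsets sized 1..n):
  {A}: scan cost=80, card=80
  {C}: scan cost=20, card=20
  {B}: scan cost=400, card=400
  {AC}: card=160; try (A,nl_idx)→320, (C,hash)→360, (C,nl_idx)→640, (A,merge)→780, (C,merge)→840, (A,hash)→1160 …(+2); best=320 via (A,nl_idx)
  {BC}: card=800; try (C,hash)→1000, (B,nl_idx)→1000, (C,nl_idx)→3200, (B,merge)→4140, (C,merge)→4520, (B,hash)→7240 …(+2); best=1000 via (C,hash)
  {ABC}: card=6400; try (A,hash)→2920, (B,merge)→5760, (B,hash)→7680, (B,nl_idx)→8160, (A,merge)→10440, (A,nl_idx)→13000 …(+2); best=2920 via (A,hash)

cost=2920; order=B,C,A; methods=hash,hash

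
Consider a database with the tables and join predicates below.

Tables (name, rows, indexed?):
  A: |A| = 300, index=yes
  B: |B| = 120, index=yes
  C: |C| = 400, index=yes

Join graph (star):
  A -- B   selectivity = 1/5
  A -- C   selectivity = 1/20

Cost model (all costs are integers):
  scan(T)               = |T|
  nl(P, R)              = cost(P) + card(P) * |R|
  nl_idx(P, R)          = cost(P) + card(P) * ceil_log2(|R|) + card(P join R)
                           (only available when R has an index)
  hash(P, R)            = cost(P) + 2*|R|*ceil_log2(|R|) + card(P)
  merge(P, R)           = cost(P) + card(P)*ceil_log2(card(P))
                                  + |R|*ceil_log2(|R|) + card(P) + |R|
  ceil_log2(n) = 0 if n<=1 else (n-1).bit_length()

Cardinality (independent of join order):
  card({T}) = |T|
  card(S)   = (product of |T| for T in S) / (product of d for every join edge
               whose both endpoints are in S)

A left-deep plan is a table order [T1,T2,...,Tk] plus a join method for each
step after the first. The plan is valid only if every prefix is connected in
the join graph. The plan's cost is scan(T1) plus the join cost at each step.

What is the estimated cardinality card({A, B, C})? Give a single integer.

Tables in S: A(300), B(120), C(400)
Edges inside S: A-B(d=5), A-C(d=20)
numerator = 300 * 120 * 400 = 14400000
denominator = 5 * 20 = 100
card(S) = 14400000 / 100 = 144000

144000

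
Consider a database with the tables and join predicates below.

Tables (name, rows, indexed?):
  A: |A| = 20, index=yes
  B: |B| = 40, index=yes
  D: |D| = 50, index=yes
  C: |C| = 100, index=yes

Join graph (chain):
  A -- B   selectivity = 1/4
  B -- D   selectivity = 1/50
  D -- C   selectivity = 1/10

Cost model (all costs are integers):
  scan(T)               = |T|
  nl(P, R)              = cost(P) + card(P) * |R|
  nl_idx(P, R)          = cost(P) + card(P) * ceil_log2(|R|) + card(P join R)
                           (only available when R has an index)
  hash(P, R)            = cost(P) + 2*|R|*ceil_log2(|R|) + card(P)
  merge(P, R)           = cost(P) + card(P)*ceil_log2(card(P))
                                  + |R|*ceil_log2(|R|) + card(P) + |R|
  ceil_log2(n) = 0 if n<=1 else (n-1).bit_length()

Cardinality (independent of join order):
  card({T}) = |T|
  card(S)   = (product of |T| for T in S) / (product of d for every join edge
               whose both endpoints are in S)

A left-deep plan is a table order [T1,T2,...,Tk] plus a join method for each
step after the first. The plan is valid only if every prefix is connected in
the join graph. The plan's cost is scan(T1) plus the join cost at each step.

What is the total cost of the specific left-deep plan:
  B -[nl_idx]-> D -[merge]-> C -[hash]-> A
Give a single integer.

step 1: scan B: cost=40, card=40
step 2: join D via nl_idx
    card(P join D) = 40*50/(50) = 40
    cost = 40 + 40*6 + 40 = 320
step 3: join C via merge
    card(P join C) = 40*100/(10) = 400
    cost = 320 + 40*6 + 100*7 + 40 + 100 = 1400
step 4: join A via hash
    card(P join A) = 400*20/(4) = 2000
    cost = 1400 + 2*20*5 + 400 = 2000

2000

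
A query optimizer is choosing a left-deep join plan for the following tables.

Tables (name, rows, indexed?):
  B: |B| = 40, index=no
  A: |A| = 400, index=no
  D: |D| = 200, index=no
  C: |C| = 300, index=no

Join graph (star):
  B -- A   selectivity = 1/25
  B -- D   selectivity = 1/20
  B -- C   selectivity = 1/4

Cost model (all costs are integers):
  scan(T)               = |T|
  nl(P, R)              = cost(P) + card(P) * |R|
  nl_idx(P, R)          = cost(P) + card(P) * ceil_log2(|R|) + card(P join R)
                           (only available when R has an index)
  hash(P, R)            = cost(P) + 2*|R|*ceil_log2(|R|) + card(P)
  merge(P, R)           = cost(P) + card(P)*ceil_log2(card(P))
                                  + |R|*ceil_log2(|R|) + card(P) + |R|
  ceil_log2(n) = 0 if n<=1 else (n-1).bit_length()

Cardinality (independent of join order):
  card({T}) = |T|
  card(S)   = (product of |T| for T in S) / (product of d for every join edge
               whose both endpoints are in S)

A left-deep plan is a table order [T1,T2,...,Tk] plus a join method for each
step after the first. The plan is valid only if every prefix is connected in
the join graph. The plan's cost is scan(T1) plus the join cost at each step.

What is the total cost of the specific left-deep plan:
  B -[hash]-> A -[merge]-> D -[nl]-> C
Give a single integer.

step 1: scan B: cost=40, card=40
step 2: join A via hash
    card(P join A) = 40*400/(25) = 640
    cost = 40 + 2*400*9 + 40 = 7280
step 3: join D via merge
    card(P join D) = 640*200/(20) = 6400
    cost = 7280 + 640*10 + 200*8 + 640 + 200 = 16120
step 4: join C via nl
    card(P join C) = 6400*300/(4) = 480000
    cost = 16120 + 6400*300 = 1936120

1936120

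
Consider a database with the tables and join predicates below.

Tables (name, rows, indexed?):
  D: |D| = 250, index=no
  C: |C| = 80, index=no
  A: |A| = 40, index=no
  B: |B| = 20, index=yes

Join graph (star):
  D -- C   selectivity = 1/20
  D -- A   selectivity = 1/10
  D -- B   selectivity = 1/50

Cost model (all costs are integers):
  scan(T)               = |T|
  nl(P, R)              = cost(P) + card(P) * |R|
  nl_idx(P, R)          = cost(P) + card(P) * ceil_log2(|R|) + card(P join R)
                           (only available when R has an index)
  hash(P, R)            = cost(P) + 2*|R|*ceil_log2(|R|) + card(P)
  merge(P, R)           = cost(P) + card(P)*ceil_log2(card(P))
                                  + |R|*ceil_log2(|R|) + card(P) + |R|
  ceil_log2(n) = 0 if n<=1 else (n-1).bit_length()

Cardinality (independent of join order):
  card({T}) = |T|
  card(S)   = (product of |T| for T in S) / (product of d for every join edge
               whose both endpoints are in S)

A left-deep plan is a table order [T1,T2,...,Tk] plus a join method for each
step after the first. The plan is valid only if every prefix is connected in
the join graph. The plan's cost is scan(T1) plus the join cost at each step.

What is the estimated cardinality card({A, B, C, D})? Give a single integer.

1600

Tables in S: A(40), B(20), C(80), D(250)
Edges inside S: D-C(d=20), D-A(d=10), D-B(d=50)
numerator = 40 * 20 * 80 * 250 = 16000000
denominator = 20 * 10 * 50 = 10000
card(S) = 16000000 / 10000 = 1600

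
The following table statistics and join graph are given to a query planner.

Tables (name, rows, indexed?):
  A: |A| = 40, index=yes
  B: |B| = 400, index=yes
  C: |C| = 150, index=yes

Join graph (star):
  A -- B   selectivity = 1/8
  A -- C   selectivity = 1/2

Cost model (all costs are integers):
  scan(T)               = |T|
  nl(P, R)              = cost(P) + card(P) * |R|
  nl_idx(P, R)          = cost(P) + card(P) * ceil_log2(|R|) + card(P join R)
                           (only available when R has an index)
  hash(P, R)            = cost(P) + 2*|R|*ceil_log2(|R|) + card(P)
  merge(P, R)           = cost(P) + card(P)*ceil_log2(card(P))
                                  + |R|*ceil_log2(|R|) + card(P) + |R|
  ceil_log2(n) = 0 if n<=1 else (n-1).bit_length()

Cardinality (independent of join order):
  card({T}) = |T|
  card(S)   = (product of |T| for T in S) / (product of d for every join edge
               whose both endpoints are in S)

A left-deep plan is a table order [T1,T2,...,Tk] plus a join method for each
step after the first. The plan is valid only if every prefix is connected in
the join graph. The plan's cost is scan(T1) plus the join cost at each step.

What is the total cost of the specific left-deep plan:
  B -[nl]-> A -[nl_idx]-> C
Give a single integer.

step 1: scan B: cost=400, card=400
step 2: join A via nl
    card(P join A) = 400*40/(8) = 2000
    cost = 400 + 400*40 = 16400
step 3: join C via nl_idx
    card(P join C) = 2000*150/(2) = 150000
    cost = 16400 + 2000*8 + 150000 = 182400

182400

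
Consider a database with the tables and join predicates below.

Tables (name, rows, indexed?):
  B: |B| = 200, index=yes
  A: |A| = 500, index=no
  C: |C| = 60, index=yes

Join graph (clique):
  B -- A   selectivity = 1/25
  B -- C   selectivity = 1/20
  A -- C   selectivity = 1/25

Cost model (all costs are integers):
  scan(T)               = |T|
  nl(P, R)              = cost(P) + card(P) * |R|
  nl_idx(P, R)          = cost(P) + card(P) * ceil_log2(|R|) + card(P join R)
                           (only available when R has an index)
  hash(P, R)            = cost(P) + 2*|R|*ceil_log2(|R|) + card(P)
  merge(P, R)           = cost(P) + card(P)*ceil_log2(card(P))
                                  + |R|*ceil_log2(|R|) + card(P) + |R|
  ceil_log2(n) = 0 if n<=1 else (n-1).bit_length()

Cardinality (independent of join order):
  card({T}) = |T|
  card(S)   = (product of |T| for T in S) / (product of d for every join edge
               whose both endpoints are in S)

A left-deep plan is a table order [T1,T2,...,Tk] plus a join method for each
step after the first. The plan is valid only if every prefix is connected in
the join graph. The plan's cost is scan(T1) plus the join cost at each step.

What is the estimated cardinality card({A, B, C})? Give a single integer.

480

Tables in S: A(500), B(200), C(60)
Edges inside S: B-A(d=25), B-C(d=20), A-C(d=25)
numerator = 500 * 200 * 60 = 6000000
denominator = 25 * 20 * 25 = 12500
card(S) = 6000000 / 12500 = 480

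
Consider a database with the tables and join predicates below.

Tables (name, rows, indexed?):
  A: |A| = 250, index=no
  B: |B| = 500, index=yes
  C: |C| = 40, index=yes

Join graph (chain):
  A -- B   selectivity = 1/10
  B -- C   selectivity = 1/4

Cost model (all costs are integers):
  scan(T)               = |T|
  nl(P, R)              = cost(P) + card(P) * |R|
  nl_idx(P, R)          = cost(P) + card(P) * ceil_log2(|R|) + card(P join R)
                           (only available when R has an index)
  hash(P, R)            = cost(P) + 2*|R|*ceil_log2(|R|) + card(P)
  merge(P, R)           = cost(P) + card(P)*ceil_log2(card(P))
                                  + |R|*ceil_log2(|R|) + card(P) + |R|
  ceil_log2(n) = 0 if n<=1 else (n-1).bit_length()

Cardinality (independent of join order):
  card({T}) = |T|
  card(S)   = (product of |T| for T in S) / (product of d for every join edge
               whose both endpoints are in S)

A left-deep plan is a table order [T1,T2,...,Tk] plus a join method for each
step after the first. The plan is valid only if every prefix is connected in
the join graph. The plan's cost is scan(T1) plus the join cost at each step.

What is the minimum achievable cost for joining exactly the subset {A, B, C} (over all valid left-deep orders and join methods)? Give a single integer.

Selinger DP over subsets of {A,B,C}:
  {A}: scan cost=250, card=250
  {B}: scan cost=500, card=500
  {C}: scan cost=40, card=40
  {AB}: card=12500; try (A,hash)→5000, (B,merge)→7500, (A,merge)→7750, (B,hash)→9500, (B,nl_idx)→15000, (B,nl)→125250 …(+1); best=5000 via (A,hash)
  {BC}: card=5000; try (C,hash)→1480, (B,merge)→5320, (B,nl_idx)→5400, (C,merge)→5780, (C,nl_idx)→8500, (B,hash)→9080 …(+2); best=1480 via (C,hash)
  {ABC}: card=125000; try (A,hash)→10480, (C,hash)→17980, (A,merge)→73730, (C,merge)→192780, (C,nl_idx)→205000, (C,nl)→505000 …(+1); best=10480 via (A,hash)

10480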